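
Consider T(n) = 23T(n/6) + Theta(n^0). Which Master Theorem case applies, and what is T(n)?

Master Theorem for T(n) = 23T(n/6) + O(n^0):

a = 23, b = 6, c = 0
log_b(a) = log_6(23) = 1.7500

Case 1: c = 0 < log_6(23) = 1.7500
T(n) = O(n^(log_6 23))

For T(n) = 23T(n/6) + O(n^0): log_6(23) = 1.7500. This is Case 1 of the Master Theorem (c < log_b(a), work dominated by leaves), giving O(n^(log_6 23)).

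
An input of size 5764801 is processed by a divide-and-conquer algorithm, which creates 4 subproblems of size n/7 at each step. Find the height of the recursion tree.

For divide and conquer with division factor 7:

Problem sizes at each level:
Level 0: 5764801
Level 1: 823543
Level 2: 117649
Level 3: 16807
Level 4: 2401
Level 5: 343
Level 6: 49
Level 7: 7
Level 8: 1

The root is level 0 and the size-1 base case is level 8 (the tree spans levels 0 through 8, i.e. 9 levels counting the root), so the depth is the number of divisions: log_7(5764801) = 8

The recursion tree depth is log_7(5764801) = 8. At each level, the problem size is divided by 7, so it takes 8 divisions to reduce to a base case of size 1. The algorithm makes 4 recursive calls at each level.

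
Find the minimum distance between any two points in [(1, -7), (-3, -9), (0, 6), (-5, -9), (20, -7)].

Computing all pairwise distances among 5 points:

d((1, -7), (-3, -9)) = 4.4721
d((1, -7), (0, 6)) = 13.0384
d((1, -7), (-5, -9)) = 6.3246
d((1, -7), (20, -7)) = 19.0
d((-3, -9), (0, 6)) = 15.2971
d((-3, -9), (-5, -9)) = 2.0 <-- minimum
d((-3, -9), (20, -7)) = 23.0868
d((0, 6), (-5, -9)) = 15.8114
d((0, 6), (20, -7)) = 23.8537
d((-5, -9), (20, -7)) = 25.0799

Closest pair: (-3, -9) and (-5, -9) with distance 2.0

The closest pair is (-3, -9) and (-5, -9) with Euclidean distance 2.0. For 5 points, brute-force pairwise comparison is shown above. For large n, the divide-and-conquer algorithm (sort by x, recurse on halves, check the dividing strip) achieves O(n log n).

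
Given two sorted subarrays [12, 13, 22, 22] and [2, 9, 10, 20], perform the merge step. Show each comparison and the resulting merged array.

Merging process:

Compare 12 vs 2: take 2 from right. Merged: [2]
Compare 12 vs 9: take 9 from right. Merged: [2, 9]
Compare 12 vs 10: take 10 from right. Merged: [2, 9, 10]
Compare 12 vs 20: take 12 from left. Merged: [2, 9, 10, 12]
Compare 13 vs 20: take 13 from left. Merged: [2, 9, 10, 12, 13]
Compare 22 vs 20: take 20 from right. Merged: [2, 9, 10, 12, 13, 20]
Append remaining from left: [22, 22]. Merged: [2, 9, 10, 12, 13, 20, 22, 22]

Final merged array: [2, 9, 10, 12, 13, 20, 22, 22]
Total comparisons: 6

The merged array is [2, 9, 10, 12, 13, 20, 22, 22], requiring 6 comparisons. The merge step runs in O(n) time where n is the total number of elements.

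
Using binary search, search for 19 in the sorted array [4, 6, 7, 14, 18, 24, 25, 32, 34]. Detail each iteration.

Binary search for 19 in [4, 6, 7, 14, 18, 24, 25, 32, 34]:

lo=0, hi=8, mid=4, arr[mid]=18 -> 18 < 19, search right half
lo=5, hi=8, mid=6, arr[mid]=25 -> 25 > 19, search left half
lo=5, hi=5, mid=5, arr[mid]=24 -> 24 > 19, search left half
lo=5 > hi=4, target 19 not found

Binary search determines that 19 is not in the array after 3 comparisons. The search space was exhausted without finding the target.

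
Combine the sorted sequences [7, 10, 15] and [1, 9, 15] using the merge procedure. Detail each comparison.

Merging process:

Compare 7 vs 1: take 1 from right. Merged: [1]
Compare 7 vs 9: take 7 from left. Merged: [1, 7]
Compare 10 vs 9: take 9 from right. Merged: [1, 7, 9]
Compare 10 vs 15: take 10 from left. Merged: [1, 7, 9, 10]
Compare 15 vs 15: take 15 from left. Merged: [1, 7, 9, 10, 15]
Append remaining from right: [15]. Merged: [1, 7, 9, 10, 15, 15]

Final merged array: [1, 7, 9, 10, 15, 15]
Total comparisons: 5

The merged array is [1, 7, 9, 10, 15, 15], requiring 5 comparisons. The merge step runs in O(n) time where n is the total number of elements.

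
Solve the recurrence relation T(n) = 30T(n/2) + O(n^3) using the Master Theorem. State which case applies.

Master Theorem for T(n) = 30T(n/2) + O(n^3):

a = 30, b = 2, c = 3
log_b(a) = log_2(30) = 4.9069

Case 1: c = 3 < log_2(30) = 4.9069
T(n) = O(n^(log_2 30))

For T(n) = 30T(n/2) + O(n^3): log_2(30) = 4.9069. This is Case 1 of the Master Theorem (c < log_b(a), work dominated by leaves), giving O(n^(log_2 30)).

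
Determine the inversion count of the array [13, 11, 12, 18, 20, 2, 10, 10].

Finding inversions in [13, 11, 12, 18, 20, 2, 10, 10]:

(0, 1): arr[0]=13 > arr[1]=11
(0, 2): arr[0]=13 > arr[2]=12
(0, 5): arr[0]=13 > arr[5]=2
(0, 6): arr[0]=13 > arr[6]=10
(0, 7): arr[0]=13 > arr[7]=10
(1, 5): arr[1]=11 > arr[5]=2
(1, 6): arr[1]=11 > arr[6]=10
(1, 7): arr[1]=11 > arr[7]=10
(2, 5): arr[2]=12 > arr[5]=2
(2, 6): arr[2]=12 > arr[6]=10
(2, 7): arr[2]=12 > arr[7]=10
(3, 5): arr[3]=18 > arr[5]=2
(3, 6): arr[3]=18 > arr[6]=10
(3, 7): arr[3]=18 > arr[7]=10
(4, 5): arr[4]=20 > arr[5]=2
(4, 6): arr[4]=20 > arr[6]=10
(4, 7): arr[4]=20 > arr[7]=10

Total inversions: 17

The array has 17 inversion(s): (0,1), (0,2), (0,5), (0,6), (0,7), (1,5), (1,6), (1,7), (2,5), (2,6), (2,7), (3,5), (3,6), (3,7), (4,5), (4,6), (4,7). Each pair (i,j) satisfies i < j and arr[i] > arr[j].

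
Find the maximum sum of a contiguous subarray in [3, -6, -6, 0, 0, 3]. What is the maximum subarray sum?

Using Kadane's algorithm on [3, -6, -6, 0, 0, 3]:

Scanning through the array:
Position 1 (value -6): max_ending_here = -3, max_so_far = 3
Position 2 (value -6): max_ending_here = -6, max_so_far = 3
Position 3 (value 0): max_ending_here = 0, max_so_far = 3
Position 4 (value 0): max_ending_here = 0, max_so_far = 3
Position 5 (value 3): max_ending_here = 3, max_so_far = 3

Maximum subarray: [3]
Maximum sum: 3

The maximum subarray is [3] with sum 3. This subarray runs from index 0 to index 0.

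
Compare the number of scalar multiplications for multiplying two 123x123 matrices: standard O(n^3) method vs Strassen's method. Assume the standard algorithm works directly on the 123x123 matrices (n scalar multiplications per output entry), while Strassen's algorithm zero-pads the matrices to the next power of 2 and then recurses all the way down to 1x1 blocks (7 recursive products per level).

Matrix multiplication for 123x123 matrices:

Strassen's algorithm requires power-of-2 dimensions. Pad 123x123 to 128x128 (next power of 2).

Standard algorithm: 123^3 = 1860867 multiplications
Strassen's algorithm: 7^(log2(128)) = 7^7 = 823543 multiplications
Savings: 1860867 - 823543 = 1037324 multiplications

Standard: 1860867 multiplications (123^3). Strassen: 823543 multiplications (7^7, after padding to 128x128). Strassen reduces 8 recursive multiplications to 7 at each level.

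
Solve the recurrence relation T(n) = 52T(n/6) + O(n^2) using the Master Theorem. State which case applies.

Master Theorem for T(n) = 52T(n/6) + O(n^2):

a = 52, b = 6, c = 2
log_b(a) = log_6(52) = 2.2052

Case 1: c = 2 < log_6(52) = 2.2052
T(n) = O(n^(log_6 52))

For T(n) = 52T(n/6) + O(n^2): log_6(52) = 2.2052. This is Case 1 of the Master Theorem (c < log_b(a), work dominated by leaves), giving O(n^(log_6 52)).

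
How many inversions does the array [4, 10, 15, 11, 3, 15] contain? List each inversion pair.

Finding inversions in [4, 10, 15, 11, 3, 15]:

(0, 4): arr[0]=4 > arr[4]=3
(1, 4): arr[1]=10 > arr[4]=3
(2, 3): arr[2]=15 > arr[3]=11
(2, 4): arr[2]=15 > arr[4]=3
(3, 4): arr[3]=11 > arr[4]=3

Total inversions: 5

The array has 5 inversion(s): (0,4), (1,4), (2,3), (2,4), (3,4). Each pair (i,j) satisfies i < j and arr[i] > arr[j].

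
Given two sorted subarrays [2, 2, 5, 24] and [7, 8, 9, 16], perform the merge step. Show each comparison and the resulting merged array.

Merging process:

Compare 2 vs 7: take 2 from left. Merged: [2]
Compare 2 vs 7: take 2 from left. Merged: [2, 2]
Compare 5 vs 7: take 5 from left. Merged: [2, 2, 5]
Compare 24 vs 7: take 7 from right. Merged: [2, 2, 5, 7]
Compare 24 vs 8: take 8 from right. Merged: [2, 2, 5, 7, 8]
Compare 24 vs 9: take 9 from right. Merged: [2, 2, 5, 7, 8, 9]
Compare 24 vs 16: take 16 from right. Merged: [2, 2, 5, 7, 8, 9, 16]
Append remaining from left: [24]. Merged: [2, 2, 5, 7, 8, 9, 16, 24]

Final merged array: [2, 2, 5, 7, 8, 9, 16, 24]
Total comparisons: 7

The merged array is [2, 2, 5, 7, 8, 9, 16, 24], requiring 7 comparisons. The merge step runs in O(n) time where n is the total number of elements.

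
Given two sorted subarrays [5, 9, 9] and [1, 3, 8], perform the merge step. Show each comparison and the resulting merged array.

Merging process:

Compare 5 vs 1: take 1 from right. Merged: [1]
Compare 5 vs 3: take 3 from right. Merged: [1, 3]
Compare 5 vs 8: take 5 from left. Merged: [1, 3, 5]
Compare 9 vs 8: take 8 from right. Merged: [1, 3, 5, 8]
Append remaining from left: [9, 9]. Merged: [1, 3, 5, 8, 9, 9]

Final merged array: [1, 3, 5, 8, 9, 9]
Total comparisons: 4

The merged array is [1, 3, 5, 8, 9, 9], requiring 4 comparisons. The merge step runs in O(n) time where n is the total number of elements.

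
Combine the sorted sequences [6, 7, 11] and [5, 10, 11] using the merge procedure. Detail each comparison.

Merging process:

Compare 6 vs 5: take 5 from right. Merged: [5]
Compare 6 vs 10: take 6 from left. Merged: [5, 6]
Compare 7 vs 10: take 7 from left. Merged: [5, 6, 7]
Compare 11 vs 10: take 10 from right. Merged: [5, 6, 7, 10]
Compare 11 vs 11: take 11 from left. Merged: [5, 6, 7, 10, 11]
Append remaining from right: [11]. Merged: [5, 6, 7, 10, 11, 11]

Final merged array: [5, 6, 7, 10, 11, 11]
Total comparisons: 5

The merged array is [5, 6, 7, 10, 11, 11], requiring 5 comparisons. The merge step runs in O(n) time where n is the total number of elements.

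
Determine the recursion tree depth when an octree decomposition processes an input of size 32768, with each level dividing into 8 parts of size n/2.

For divide and conquer with division factor 2:

Problem sizes at each level:
Level 0: 32768
Level 1: 16384
Level 2: 8192
Level 3: 4096
Level 4: 2048
Level 5: 1024
Level 6: 512
Level 7: 256
Level 8: 128
Level 9: 64
Level 10: 32
Level 11: 16
Level 12: 8
Level 13: 4
Level 14: 2
Level 15: 1

The root is level 0 and the size-1 base case is level 15 (the tree spans levels 0 through 15, i.e. 16 levels counting the root), so the depth is the number of divisions: log_2(32768) = 15

The recursion tree depth is log_2(32768) = 15. At each level, the problem size is divided by 2, so it takes 15 divisions to reduce to a base case of size 1. The algorithm makes 8 recursive calls at each level.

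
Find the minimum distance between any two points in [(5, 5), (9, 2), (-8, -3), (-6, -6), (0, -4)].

Computing all pairwise distances among 5 points:

d((5, 5), (9, 2)) = 5.0
d((5, 5), (-8, -3)) = 15.2643
d((5, 5), (-6, -6)) = 15.5563
d((5, 5), (0, -4)) = 10.2956
d((9, 2), (-8, -3)) = 17.72
d((9, 2), (-6, -6)) = 17.0
d((9, 2), (0, -4)) = 10.8167
d((-8, -3), (-6, -6)) = 3.6056 <-- minimum
d((-8, -3), (0, -4)) = 8.0623
d((-6, -6), (0, -4)) = 6.3246

Closest pair: (-8, -3) and (-6, -6) with distance 3.6056

The closest pair is (-8, -3) and (-6, -6) with Euclidean distance 3.6056. For 5 points, brute-force pairwise comparison is shown above. For large n, the divide-and-conquer algorithm (sort by x, recurse on halves, check the dividing strip) achieves O(n log n).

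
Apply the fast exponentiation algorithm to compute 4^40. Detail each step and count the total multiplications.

Computing 4^40 by squaring (build up from 4^1; each line after the first costs one multiplication):

4^1 = 4
4^2 = (4^1)^2 = 4^2 = 16
4^4 = (4^2)^2 = 16^2 = 256
4^5 = 4 * 4^4 = 4 * 256 = 1024
4^10 = (4^5)^2 = 1024^2 = 1048576
4^20 = (4^10)^2 = 1048576^2 = 1099511627776
4^40 = (4^20)^2 = 1099511627776^2 = 1208925819614629174706176

Result: 1208925819614629174706176
Multiplications needed: 6 (6 lines after 4^1)

4^40 = 1208925819614629174706176. Using exponentiation by squaring, this requires 6 multiplications. The key idea: if the exponent is even, square the half-power; if odd, multiply by the base once.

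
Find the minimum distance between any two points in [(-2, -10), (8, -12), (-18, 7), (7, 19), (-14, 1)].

Computing all pairwise distances among 5 points:

d((-2, -10), (8, -12)) = 10.198
d((-2, -10), (-18, 7)) = 23.3452
d((-2, -10), (7, 19)) = 30.3645
d((-2, -10), (-14, 1)) = 16.2788
d((8, -12), (-18, 7)) = 32.2025
d((8, -12), (7, 19)) = 31.0161
d((8, -12), (-14, 1)) = 25.5539
d((-18, 7), (7, 19)) = 27.7308
d((-18, 7), (-14, 1)) = 7.2111 <-- minimum
d((7, 19), (-14, 1)) = 27.6586

Closest pair: (-18, 7) and (-14, 1) with distance 7.2111

The closest pair is (-18, 7) and (-14, 1) with Euclidean distance 7.2111. For 5 points, brute-force pairwise comparison is shown above. For large n, the divide-and-conquer algorithm (sort by x, recurse on halves, check the dividing strip) achieves O(n log n).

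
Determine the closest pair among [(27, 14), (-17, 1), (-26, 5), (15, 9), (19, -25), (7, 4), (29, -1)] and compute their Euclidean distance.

Computing all pairwise distances among 7 points:

d((27, 14), (-17, 1)) = 45.8803
d((27, 14), (-26, 5)) = 53.7587
d((27, 14), (15, 9)) = 13.0
d((27, 14), (19, -25)) = 39.8121
d((27, 14), (7, 4)) = 22.3607
d((27, 14), (29, -1)) = 15.1327
d((-17, 1), (-26, 5)) = 9.8489
d((-17, 1), (15, 9)) = 32.9848
d((-17, 1), (19, -25)) = 44.4072
d((-17, 1), (7, 4)) = 24.1868
d((-17, 1), (29, -1)) = 46.0435
d((-26, 5), (15, 9)) = 41.1947
d((-26, 5), (19, -25)) = 54.0833
d((-26, 5), (7, 4)) = 33.0151
d((-26, 5), (29, -1)) = 55.3263
d((15, 9), (19, -25)) = 34.2345
d((15, 9), (7, 4)) = 9.434 <-- minimum
d((15, 9), (29, -1)) = 17.2047
d((19, -25), (7, 4)) = 31.3847
d((19, -25), (29, -1)) = 26.0
d((7, 4), (29, -1)) = 22.561

Closest pair: (15, 9) and (7, 4) with distance 9.434

The closest pair is (15, 9) and (7, 4) with Euclidean distance 9.434. For 7 points, brute-force pairwise comparison is shown above. For large n, the divide-and-conquer algorithm (sort by x, recurse on halves, check the dividing strip) achieves O(n log n).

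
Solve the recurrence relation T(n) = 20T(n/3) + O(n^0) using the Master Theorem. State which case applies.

Master Theorem for T(n) = 20T(n/3) + O(n^0):

a = 20, b = 3, c = 0
log_b(a) = log_3(20) = 2.7268

Case 1: c = 0 < log_3(20) = 2.7268
T(n) = O(n^(log_3 20))

For T(n) = 20T(n/3) + O(n^0): log_3(20) = 2.7268. This is Case 1 of the Master Theorem (c < log_b(a), work dominated by leaves), giving O(n^(log_3 20)).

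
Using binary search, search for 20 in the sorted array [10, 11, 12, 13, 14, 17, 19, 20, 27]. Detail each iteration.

Binary search for 20 in [10, 11, 12, 13, 14, 17, 19, 20, 27]:

lo=0, hi=8, mid=4, arr[mid]=14 -> 14 < 20, search right half
lo=5, hi=8, mid=6, arr[mid]=19 -> 19 < 20, search right half
lo=7, hi=8, mid=7, arr[mid]=20 -> Found target at index 7!

Binary search finds 20 at index 7 after 3 comparisons. The search repeatedly halves the search space by comparing with the middle element.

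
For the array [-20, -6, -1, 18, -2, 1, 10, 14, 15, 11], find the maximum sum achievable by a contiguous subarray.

Using Kadane's algorithm on [-20, -6, -1, 18, -2, 1, 10, 14, 15, 11]:

Scanning through the array:
Position 1 (value -6): max_ending_here = -6, max_so_far = -6
Position 2 (value -1): max_ending_here = -1, max_so_far = -1
Position 3 (value 18): max_ending_here = 18, max_so_far = 18
Position 4 (value -2): max_ending_here = 16, max_so_far = 18
Position 5 (value 1): max_ending_here = 17, max_so_far = 18
Position 6 (value 10): max_ending_here = 27, max_so_far = 27
Position 7 (value 14): max_ending_here = 41, max_so_far = 41
Position 8 (value 15): max_ending_here = 56, max_so_far = 56
Position 9 (value 11): max_ending_here = 67, max_so_far = 67

Maximum subarray: [18, -2, 1, 10, 14, 15, 11]
Maximum sum: 67

The maximum subarray is [18, -2, 1, 10, 14, 15, 11] with sum 67. This subarray runs from index 3 to index 9.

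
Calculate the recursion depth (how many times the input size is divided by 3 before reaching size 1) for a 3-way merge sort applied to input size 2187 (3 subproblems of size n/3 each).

For divide and conquer with division factor 3:

Problem sizes at each level:
Level 0: 2187
Level 1: 729
Level 2: 243
Level 3: 81
Level 4: 27
Level 5: 9
Level 6: 3
Level 7: 1

The root is level 0 and the size-1 base case is level 7 (the tree spans levels 0 through 7, i.e. 8 levels counting the root), so the depth is the number of divisions: log_3(2187) = 7

The recursion tree depth is log_3(2187) = 7. At each level, the problem size is divided by 3, so it takes 7 divisions to reduce to a base case of size 1. The algorithm makes 3 recursive calls at each level.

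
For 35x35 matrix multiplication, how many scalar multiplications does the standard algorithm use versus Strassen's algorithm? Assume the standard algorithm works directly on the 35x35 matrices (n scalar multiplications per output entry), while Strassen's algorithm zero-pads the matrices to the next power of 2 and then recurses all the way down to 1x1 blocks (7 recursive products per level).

Matrix multiplication for 35x35 matrices:

Strassen's algorithm requires power-of-2 dimensions. Pad 35x35 to 64x64 (next power of 2).

Standard algorithm: 35^3 = 42875 multiplications
Strassen's algorithm: 7^(log2(64)) = 7^6 = 117649 multiplications
Difference: 42875 - 117649 = -74774 (Strassen uses MORE here due to padding overhead — for small or just-over-power-of-2 n, padding can outweigh the per-level savings)

Standard: 42875 multiplications (35^3). Strassen: 117649 multiplications (7^6, after padding to 64x64). Strassen reduces 8 recursive multiplications to 7 at each level.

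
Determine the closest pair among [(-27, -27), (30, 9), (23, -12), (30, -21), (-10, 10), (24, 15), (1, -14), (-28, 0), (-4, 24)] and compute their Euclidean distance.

Computing all pairwise distances among 9 points:

d((-27, -27), (30, 9)) = 67.4166
d((-27, -27), (23, -12)) = 52.2015
d((-27, -27), (30, -21)) = 57.3149
d((-27, -27), (-10, 10)) = 40.7185
d((-27, -27), (24, 15)) = 66.0681
d((-27, -27), (1, -14)) = 30.8707
d((-27, -27), (-28, 0)) = 27.0185
d((-27, -27), (-4, 24)) = 55.9464
d((30, 9), (23, -12)) = 22.1359
d((30, 9), (30, -21)) = 30.0
d((30, 9), (-10, 10)) = 40.0125
d((30, 9), (24, 15)) = 8.4853 <-- minimum
d((30, 9), (1, -14)) = 37.0135
d((30, 9), (-28, 0)) = 58.6941
d((30, 9), (-4, 24)) = 37.1618
d((23, -12), (30, -21)) = 11.4018
d((23, -12), (-10, 10)) = 39.6611
d((23, -12), (24, 15)) = 27.0185
d((23, -12), (1, -14)) = 22.0907
d((23, -12), (-28, 0)) = 52.3927
d((23, -12), (-4, 24)) = 45.0
d((30, -21), (-10, 10)) = 50.6063
d((30, -21), (24, 15)) = 36.4966
d((30, -21), (1, -14)) = 29.8329
d((30, -21), (-28, 0)) = 61.6847
d((30, -21), (-4, 24)) = 56.4004
d((-10, 10), (24, 15)) = 34.3657
d((-10, 10), (1, -14)) = 26.4008
d((-10, 10), (-28, 0)) = 20.5913
d((-10, 10), (-4, 24)) = 15.2315
d((24, 15), (1, -14)) = 37.0135
d((24, 15), (-28, 0)) = 54.1202
d((24, 15), (-4, 24)) = 29.4109
d((1, -14), (-28, 0)) = 32.2025
d((1, -14), (-4, 24)) = 38.3275
d((-28, 0), (-4, 24)) = 33.9411

Closest pair: (30, 9) and (24, 15) with distance 8.4853

The closest pair is (30, 9) and (24, 15) with Euclidean distance 8.4853. For 9 points, brute-force pairwise comparison is shown above. For large n, the divide-and-conquer algorithm (sort by x, recurse on halves, check the dividing strip) achieves O(n log n).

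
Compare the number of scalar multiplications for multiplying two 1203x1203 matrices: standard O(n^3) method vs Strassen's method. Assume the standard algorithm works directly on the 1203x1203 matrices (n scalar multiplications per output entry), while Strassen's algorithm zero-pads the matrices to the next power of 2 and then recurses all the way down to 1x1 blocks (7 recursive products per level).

Matrix multiplication for 1203x1203 matrices:

Strassen's algorithm requires power-of-2 dimensions. Pad 1203x1203 to 2048x2048 (next power of 2).

Standard algorithm: 1203^3 = 1740992427 multiplications
Strassen's algorithm: 7^(log2(2048)) = 7^11 = 1977326743 multiplications
Difference: 1740992427 - 1977326743 = -236334316 (Strassen uses MORE here due to padding overhead — for small or just-over-power-of-2 n, padding can outweigh the per-level savings)

Standard: 1740992427 multiplications (1203^3). Strassen: 1977326743 multiplications (7^11, after padding to 2048x2048). Strassen reduces 8 recursive multiplications to 7 at each level.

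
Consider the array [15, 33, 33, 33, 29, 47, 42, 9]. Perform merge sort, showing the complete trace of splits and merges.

Merge sort trace:

Split: [15, 33, 33, 33, 29, 47, 42, 9] -> [15, 33, 33, 33] and [29, 47, 42, 9]
  Split: [15, 33, 33, 33] -> [15, 33] and [33, 33]
    Split: [15, 33] -> [15] and [33]
    Merge: [15] + [33] -> [15, 33]
    Split: [33, 33] -> [33] and [33]
    Merge: [33] + [33] -> [33, 33]
  Merge: [15, 33] + [33, 33] -> [15, 33, 33, 33]
  Split: [29, 47, 42, 9] -> [29, 47] and [42, 9]
    Split: [29, 47] -> [29] and [47]
    Merge: [29] + [47] -> [29, 47]
    Split: [42, 9] -> [42] and [9]
    Merge: [42] + [9] -> [9, 42]
  Merge: [29, 47] + [9, 42] -> [9, 29, 42, 47]
Merge: [15, 33, 33, 33] + [9, 29, 42, 47] -> [9, 15, 29, 33, 33, 33, 42, 47]

Final sorted array: [9, 15, 29, 33, 33, 33, 42, 47]

The merge sort proceeds by recursively splitting the array and merging sorted halves.
After all merges, the sorted array is [9, 15, 29, 33, 33, 33, 42, 47].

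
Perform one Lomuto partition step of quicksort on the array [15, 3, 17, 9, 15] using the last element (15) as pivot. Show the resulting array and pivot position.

Lomuto partition with pivot = 15:

Initial array: [15, 3, 17, 9, 15]

arr[0]=15 <= 15: swap with position 0, array becomes [15, 3, 17, 9, 15]
arr[1]=3 <= 15: swap with position 1, array becomes [15, 3, 17, 9, 15]
arr[2]=17 > 15: no swap
arr[3]=9 <= 15: swap with position 2, array becomes [15, 3, 9, 17, 15]

Place pivot at position 3: [15, 3, 9, 15, 17]
Pivot position: 3

After partitioning with pivot 15, the array becomes [15, 3, 9, 15, 17]. The pivot is placed at index 3. All elements to the left of the pivot are <= 15, and all elements to the right are > 15.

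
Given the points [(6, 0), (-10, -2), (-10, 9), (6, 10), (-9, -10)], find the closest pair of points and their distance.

Computing all pairwise distances among 5 points:

d((6, 0), (-10, -2)) = 16.1245
d((6, 0), (-10, 9)) = 18.3576
d((6, 0), (6, 10)) = 10.0
d((6, 0), (-9, -10)) = 18.0278
d((-10, -2), (-10, 9)) = 11.0
d((-10, -2), (6, 10)) = 20.0
d((-10, -2), (-9, -10)) = 8.0623 <-- minimum
d((-10, 9), (6, 10)) = 16.0312
d((-10, 9), (-9, -10)) = 19.0263
d((6, 10), (-9, -10)) = 25.0

Closest pair: (-10, -2) and (-9, -10) with distance 8.0623

The closest pair is (-10, -2) and (-9, -10) with Euclidean distance 8.0623. For 5 points, brute-force pairwise comparison is shown above. For large n, the divide-and-conquer algorithm (sort by x, recurse on halves, check the dividing strip) achieves O(n log n).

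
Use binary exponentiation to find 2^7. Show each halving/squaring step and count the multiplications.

Computing 2^7 by squaring (build up from 2^1; each line after the first costs one multiplication):

2^1 = 2
2^2 = (2^1)^2 = 2^2 = 4
2^3 = 2 * 2^2 = 2 * 4 = 8
2^6 = (2^3)^2 = 8^2 = 64
2^7 = 2 * 2^6 = 2 * 64 = 128

Result: 128
Multiplications needed: 4 (4 lines after 2^1)

2^7 = 128. Using exponentiation by squaring, this requires 4 multiplications. The key idea: if the exponent is even, square the half-power; if odd, multiply by the base once.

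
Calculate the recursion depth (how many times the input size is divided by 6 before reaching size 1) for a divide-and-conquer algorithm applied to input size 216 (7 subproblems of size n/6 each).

For divide and conquer with division factor 6:

Problem sizes at each level:
Level 0: 216
Level 1: 36
Level 2: 6
Level 3: 1

The root is level 0 and the size-1 base case is level 3 (the tree spans levels 0 through 3, i.e. 4 levels counting the root), so the depth is the number of divisions: log_6(216) = 3

The recursion tree depth is log_6(216) = 3. At each level, the problem size is divided by 6, so it takes 3 divisions to reduce to a base case of size 1. The algorithm makes 7 recursive calls at each level.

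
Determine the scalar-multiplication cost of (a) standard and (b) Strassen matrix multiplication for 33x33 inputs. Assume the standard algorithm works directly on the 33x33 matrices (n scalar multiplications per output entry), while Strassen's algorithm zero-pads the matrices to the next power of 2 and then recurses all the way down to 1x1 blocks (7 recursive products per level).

Matrix multiplication for 33x33 matrices:

Strassen's algorithm requires power-of-2 dimensions. Pad 33x33 to 64x64 (next power of 2).

Standard algorithm: 33^3 = 35937 multiplications
Strassen's algorithm: 7^(log2(64)) = 7^6 = 117649 multiplications
Difference: 35937 - 117649 = -81712 (Strassen uses MORE here due to padding overhead — for small or just-over-power-of-2 n, padding can outweigh the per-level savings)

Standard: 35937 multiplications (33^3). Strassen: 117649 multiplications (7^6, after padding to 64x64). Strassen reduces 8 recursive multiplications to 7 at each level.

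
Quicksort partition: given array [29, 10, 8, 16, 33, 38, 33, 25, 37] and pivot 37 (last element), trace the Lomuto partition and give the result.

Lomuto partition with pivot = 37:

Initial array: [29, 10, 8, 16, 33, 38, 33, 25, 37]

arr[0]=29 <= 37: swap with position 0, array becomes [29, 10, 8, 16, 33, 38, 33, 25, 37]
arr[1]=10 <= 37: swap with position 1, array becomes [29, 10, 8, 16, 33, 38, 33, 25, 37]
arr[2]=8 <= 37: swap with position 2, array becomes [29, 10, 8, 16, 33, 38, 33, 25, 37]
arr[3]=16 <= 37: swap with position 3, array becomes [29, 10, 8, 16, 33, 38, 33, 25, 37]
arr[4]=33 <= 37: swap with position 4, array becomes [29, 10, 8, 16, 33, 38, 33, 25, 37]
arr[5]=38 > 37: no swap
arr[6]=33 <= 37: swap with position 5, array becomes [29, 10, 8, 16, 33, 33, 38, 25, 37]
arr[7]=25 <= 37: swap with position 6, array becomes [29, 10, 8, 16, 33, 33, 25, 38, 37]

Place pivot at position 7: [29, 10, 8, 16, 33, 33, 25, 37, 38]
Pivot position: 7

After partitioning with pivot 37, the array becomes [29, 10, 8, 16, 33, 33, 25, 37, 38]. The pivot is placed at index 7. All elements to the left of the pivot are <= 37, and all elements to the right are > 37.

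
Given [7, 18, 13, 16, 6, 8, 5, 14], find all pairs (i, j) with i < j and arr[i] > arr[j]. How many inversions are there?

Finding inversions in [7, 18, 13, 16, 6, 8, 5, 14]:

(0, 4): arr[0]=7 > arr[4]=6
(0, 6): arr[0]=7 > arr[6]=5
(1, 2): arr[1]=18 > arr[2]=13
(1, 3): arr[1]=18 > arr[3]=16
(1, 4): arr[1]=18 > arr[4]=6
(1, 5): arr[1]=18 > arr[5]=8
(1, 6): arr[1]=18 > arr[6]=5
(1, 7): arr[1]=18 > arr[7]=14
(2, 4): arr[2]=13 > arr[4]=6
(2, 5): arr[2]=13 > arr[5]=8
(2, 6): arr[2]=13 > arr[6]=5
(3, 4): arr[3]=16 > arr[4]=6
(3, 5): arr[3]=16 > arr[5]=8
(3, 6): arr[3]=16 > arr[6]=5
(3, 7): arr[3]=16 > arr[7]=14
(4, 6): arr[4]=6 > arr[6]=5
(5, 6): arr[5]=8 > arr[6]=5

Total inversions: 17

The array has 17 inversion(s): (0,4), (0,6), (1,2), (1,3), (1,4), (1,5), (1,6), (1,7), (2,4), (2,5), (2,6), (3,4), (3,5), (3,6), (3,7), (4,6), (5,6). Each pair (i,j) satisfies i < j and arr[i] > arr[j].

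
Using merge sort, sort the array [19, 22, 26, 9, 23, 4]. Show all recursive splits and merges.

Merge sort trace:

Split: [19, 22, 26, 9, 23, 4] -> [19, 22, 26] and [9, 23, 4]
  Split: [19, 22, 26] -> [19] and [22, 26]
    Split: [22, 26] -> [22] and [26]
    Merge: [22] + [26] -> [22, 26]
  Merge: [19] + [22, 26] -> [19, 22, 26]
  Split: [9, 23, 4] -> [9] and [23, 4]
    Split: [23, 4] -> [23] and [4]
    Merge: [23] + [4] -> [4, 23]
  Merge: [9] + [4, 23] -> [4, 9, 23]
Merge: [19, 22, 26] + [4, 9, 23] -> [4, 9, 19, 22, 23, 26]

Final sorted array: [4, 9, 19, 22, 23, 26]

The merge sort proceeds by recursively splitting the array and merging sorted halves.
After all merges, the sorted array is [4, 9, 19, 22, 23, 26].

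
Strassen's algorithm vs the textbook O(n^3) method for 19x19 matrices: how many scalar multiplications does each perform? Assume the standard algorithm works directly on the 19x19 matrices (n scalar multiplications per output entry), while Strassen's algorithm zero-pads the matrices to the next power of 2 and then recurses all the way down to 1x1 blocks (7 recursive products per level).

Matrix multiplication for 19x19 matrices:

Strassen's algorithm requires power-of-2 dimensions. Pad 19x19 to 32x32 (next power of 2).

Standard algorithm: 19^3 = 6859 multiplications
Strassen's algorithm: 7^(log2(32)) = 7^5 = 16807 multiplications
Difference: 6859 - 16807 = -9948 (Strassen uses MORE here due to padding overhead — for small or just-over-power-of-2 n, padding can outweigh the per-level savings)

Standard: 6859 multiplications (19^3). Strassen: 16807 multiplications (7^5, after padding to 32x32). Strassen reduces 8 recursive multiplications to 7 at each level.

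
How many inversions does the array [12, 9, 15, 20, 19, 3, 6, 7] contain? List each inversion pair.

Finding inversions in [12, 9, 15, 20, 19, 3, 6, 7]:

(0, 1): arr[0]=12 > arr[1]=9
(0, 5): arr[0]=12 > arr[5]=3
(0, 6): arr[0]=12 > arr[6]=6
(0, 7): arr[0]=12 > arr[7]=7
(1, 5): arr[1]=9 > arr[5]=3
(1, 6): arr[1]=9 > arr[6]=6
(1, 7): arr[1]=9 > arr[7]=7
(2, 5): arr[2]=15 > arr[5]=3
(2, 6): arr[2]=15 > arr[6]=6
(2, 7): arr[2]=15 > arr[7]=7
(3, 4): arr[3]=20 > arr[4]=19
(3, 5): arr[3]=20 > arr[5]=3
(3, 6): arr[3]=20 > arr[6]=6
(3, 7): arr[3]=20 > arr[7]=7
(4, 5): arr[4]=19 > arr[5]=3
(4, 6): arr[4]=19 > arr[6]=6
(4, 7): arr[4]=19 > arr[7]=7

Total inversions: 17

The array has 17 inversion(s): (0,1), (0,5), (0,6), (0,7), (1,5), (1,6), (1,7), (2,5), (2,6), (2,7), (3,4), (3,5), (3,6), (3,7), (4,5), (4,6), (4,7). Each pair (i,j) satisfies i < j and arr[i] > arr[j].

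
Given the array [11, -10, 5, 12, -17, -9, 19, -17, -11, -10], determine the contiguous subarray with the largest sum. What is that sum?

Using Kadane's algorithm on [11, -10, 5, 12, -17, -9, 19, -17, -11, -10]:

Scanning through the array:
Position 1 (value -10): max_ending_here = 1, max_so_far = 11
Position 2 (value 5): max_ending_here = 6, max_so_far = 11
Position 3 (value 12): max_ending_here = 18, max_so_far = 18
Position 4 (value -17): max_ending_here = 1, max_so_far = 18
Position 5 (value -9): max_ending_here = -8, max_so_far = 18
Position 6 (value 19): max_ending_here = 19, max_so_far = 19
Position 7 (value -17): max_ending_here = 2, max_so_far = 19
Position 8 (value -11): max_ending_here = -9, max_so_far = 19
Position 9 (value -10): max_ending_here = -10, max_so_far = 19

Maximum subarray: [19]
Maximum sum: 19

The maximum subarray is [19] with sum 19. This subarray runs from index 6 to index 6.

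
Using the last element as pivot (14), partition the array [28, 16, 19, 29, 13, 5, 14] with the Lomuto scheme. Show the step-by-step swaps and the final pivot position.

Lomuto partition with pivot = 14:

Initial array: [28, 16, 19, 29, 13, 5, 14]

arr[0]=28 > 14: no swap
arr[1]=16 > 14: no swap
arr[2]=19 > 14: no swap
arr[3]=29 > 14: no swap
arr[4]=13 <= 14: swap with position 0, array becomes [13, 16, 19, 29, 28, 5, 14]
arr[5]=5 <= 14: swap with position 1, array becomes [13, 5, 19, 29, 28, 16, 14]

Place pivot at position 2: [13, 5, 14, 29, 28, 16, 19]
Pivot position: 2

After partitioning with pivot 14, the array becomes [13, 5, 14, 29, 28, 16, 19]. The pivot is placed at index 2. All elements to the left of the pivot are <= 14, and all elements to the right are > 14.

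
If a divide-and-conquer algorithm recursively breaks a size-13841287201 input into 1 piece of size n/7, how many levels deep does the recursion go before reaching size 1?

For divide and conquer with division factor 7:

Problem sizes at each level:
Level 0: 13841287201
Level 1: 1977326743
Level 2: 282475249
Level 3: 40353607
Level 4: 5764801
Level 5: 823543
Level 6: 117649
Level 7: 16807
Level 8: 2401
Level 9: 343
Level 10: 49
Level 11: 7
Level 12: 1

The root is level 0 and the size-1 base case is level 12 (the tree spans levels 0 through 12, i.e. 13 levels counting the root), so the depth is the number of divisions: log_7(13841287201) = 12

The recursion tree depth is log_7(13841287201) = 12. At each level, the problem size is divided by 7, so it takes 12 divisions to reduce to a base case of size 1. The algorithm makes 1 recursive call at each level.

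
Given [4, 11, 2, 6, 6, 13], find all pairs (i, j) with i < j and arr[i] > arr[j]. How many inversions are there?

Finding inversions in [4, 11, 2, 6, 6, 13]:

(0, 2): arr[0]=4 > arr[2]=2
(1, 2): arr[1]=11 > arr[2]=2
(1, 3): arr[1]=11 > arr[3]=6
(1, 4): arr[1]=11 > arr[4]=6

Total inversions: 4

The array has 4 inversion(s): (0,2), (1,2), (1,3), (1,4). Each pair (i,j) satisfies i < j and arr[i] > arr[j].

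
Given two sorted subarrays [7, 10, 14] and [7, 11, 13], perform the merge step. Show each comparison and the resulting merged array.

Merging process:

Compare 7 vs 7: take 7 from left. Merged: [7]
Compare 10 vs 7: take 7 from right. Merged: [7, 7]
Compare 10 vs 11: take 10 from left. Merged: [7, 7, 10]
Compare 14 vs 11: take 11 from right. Merged: [7, 7, 10, 11]
Compare 14 vs 13: take 13 from right. Merged: [7, 7, 10, 11, 13]
Append remaining from left: [14]. Merged: [7, 7, 10, 11, 13, 14]

Final merged array: [7, 7, 10, 11, 13, 14]
Total comparisons: 5

The merged array is [7, 7, 10, 11, 13, 14], requiring 5 comparisons. The merge step runs in O(n) time where n is the total number of elements.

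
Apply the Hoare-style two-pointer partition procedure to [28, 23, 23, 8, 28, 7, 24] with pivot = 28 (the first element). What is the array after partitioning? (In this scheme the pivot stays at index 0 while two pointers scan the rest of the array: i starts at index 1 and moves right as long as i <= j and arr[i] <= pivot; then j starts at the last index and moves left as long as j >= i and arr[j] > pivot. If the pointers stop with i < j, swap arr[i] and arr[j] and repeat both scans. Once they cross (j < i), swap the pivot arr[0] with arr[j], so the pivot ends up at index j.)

Hoare-style two-pointer partition with pivot = 28:

Initial array: [28, 23, 23, 8, 28, 7, 24]

Pointers start at i = 1, j = 6.
i ends at 7, j ends at 6: the pointers have crossed (j < i), so scanning stops.

Swap pivot arr[0] with arr[6] to place pivot at position 6: [24, 23, 23, 8, 28, 7, 28]
Pivot position: 6

After partitioning with pivot 28, the array becomes [24, 23, 23, 8, 28, 7, 28]. The pivot is placed at index 6. All elements to the left of the pivot are <= 28, and all elements to the right are > 28.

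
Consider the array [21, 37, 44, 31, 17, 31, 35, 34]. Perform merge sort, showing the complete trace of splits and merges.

Merge sort trace:

Split: [21, 37, 44, 31, 17, 31, 35, 34] -> [21, 37, 44, 31] and [17, 31, 35, 34]
  Split: [21, 37, 44, 31] -> [21, 37] and [44, 31]
    Split: [21, 37] -> [21] and [37]
    Merge: [21] + [37] -> [21, 37]
    Split: [44, 31] -> [44] and [31]
    Merge: [44] + [31] -> [31, 44]
  Merge: [21, 37] + [31, 44] -> [21, 31, 37, 44]
  Split: [17, 31, 35, 34] -> [17, 31] and [35, 34]
    Split: [17, 31] -> [17] and [31]
    Merge: [17] + [31] -> [17, 31]
    Split: [35, 34] -> [35] and [34]
    Merge: [35] + [34] -> [34, 35]
  Merge: [17, 31] + [34, 35] -> [17, 31, 34, 35]
Merge: [21, 31, 37, 44] + [17, 31, 34, 35] -> [17, 21, 31, 31, 34, 35, 37, 44]

Final sorted array: [17, 21, 31, 31, 34, 35, 37, 44]

The merge sort proceeds by recursively splitting the array and merging sorted halves.
After all merges, the sorted array is [17, 21, 31, 31, 34, 35, 37, 44].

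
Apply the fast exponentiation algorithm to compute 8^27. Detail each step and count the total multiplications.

Computing 8^27 by squaring (build up from 8^1; each line after the first costs one multiplication):

8^1 = 8
8^2 = (8^1)^2 = 8^2 = 64
8^3 = 8 * 8^2 = 8 * 64 = 512
8^6 = (8^3)^2 = 512^2 = 262144
8^12 = (8^6)^2 = 262144^2 = 68719476736
8^13 = 8 * 8^12 = 8 * 68719476736 = 549755813888
8^26 = (8^13)^2 = 549755813888^2 = 302231454903657293676544
8^27 = 8 * 8^26 = 8 * 302231454903657293676544 = 2417851639229258349412352

Result: 2417851639229258349412352
Multiplications needed: 7 (7 lines after 8^1)

8^27 = 2417851639229258349412352. Using exponentiation by squaring, this requires 7 multiplications. The key idea: if the exponent is even, square the half-power; if odd, multiply by the base once.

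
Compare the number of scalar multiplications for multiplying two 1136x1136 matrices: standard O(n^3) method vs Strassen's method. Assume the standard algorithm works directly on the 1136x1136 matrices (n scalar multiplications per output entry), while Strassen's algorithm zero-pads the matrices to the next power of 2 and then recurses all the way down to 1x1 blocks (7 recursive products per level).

Matrix multiplication for 1136x1136 matrices:

Strassen's algorithm requires power-of-2 dimensions. Pad 1136x1136 to 2048x2048 (next power of 2).

Standard algorithm: 1136^3 = 1466003456 multiplications
Strassen's algorithm: 7^(log2(2048)) = 7^11 = 1977326743 multiplications
Difference: 1466003456 - 1977326743 = -511323287 (Strassen uses MORE here due to padding overhead — for small or just-over-power-of-2 n, padding can outweigh the per-level savings)

Standard: 1466003456 multiplications (1136^3). Strassen: 1977326743 multiplications (7^11, after padding to 2048x2048). Strassen reduces 8 recursive multiplications to 7 at each level.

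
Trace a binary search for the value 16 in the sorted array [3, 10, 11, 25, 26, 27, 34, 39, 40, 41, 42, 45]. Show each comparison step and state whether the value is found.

Binary search for 16 in [3, 10, 11, 25, 26, 27, 34, 39, 40, 41, 42, 45]:

lo=0, hi=11, mid=5, arr[mid]=27 -> 27 > 16, search left half
lo=0, hi=4, mid=2, arr[mid]=11 -> 11 < 16, search right half
lo=3, hi=4, mid=3, arr[mid]=25 -> 25 > 16, search left half
lo=3 > hi=2, target 16 not found

Binary search determines that 16 is not in the array after 3 comparisons. The search space was exhausted without finding the target.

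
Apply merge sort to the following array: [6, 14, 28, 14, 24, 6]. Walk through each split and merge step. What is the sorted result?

Merge sort trace:

Split: [6, 14, 28, 14, 24, 6] -> [6, 14, 28] and [14, 24, 6]
  Split: [6, 14, 28] -> [6] and [14, 28]
    Split: [14, 28] -> [14] and [28]
    Merge: [14] + [28] -> [14, 28]
  Merge: [6] + [14, 28] -> [6, 14, 28]
  Split: [14, 24, 6] -> [14] and [24, 6]
    Split: [24, 6] -> [24] and [6]
    Merge: [24] + [6] -> [6, 24]
  Merge: [14] + [6, 24] -> [6, 14, 24]
Merge: [6, 14, 28] + [6, 14, 24] -> [6, 6, 14, 14, 24, 28]

Final sorted array: [6, 6, 14, 14, 24, 28]

The merge sort proceeds by recursively splitting the array and merging sorted halves.
After all merges, the sorted array is [6, 6, 14, 14, 24, 28].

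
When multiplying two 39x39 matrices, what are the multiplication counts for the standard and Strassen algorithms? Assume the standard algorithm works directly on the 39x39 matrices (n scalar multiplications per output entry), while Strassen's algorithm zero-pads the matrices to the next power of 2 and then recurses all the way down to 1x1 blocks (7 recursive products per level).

Matrix multiplication for 39x39 matrices:

Strassen's algorithm requires power-of-2 dimensions. Pad 39x39 to 64x64 (next power of 2).

Standard algorithm: 39^3 = 59319 multiplications
Strassen's algorithm: 7^(log2(64)) = 7^6 = 117649 multiplications
Difference: 59319 - 117649 = -58330 (Strassen uses MORE here due to padding overhead — for small or just-over-power-of-2 n, padding can outweigh the per-level savings)

Standard: 59319 multiplications (39^3). Strassen: 117649 multiplications (7^6, after padding to 64x64). Strassen reduces 8 recursive multiplications to 7 at each level.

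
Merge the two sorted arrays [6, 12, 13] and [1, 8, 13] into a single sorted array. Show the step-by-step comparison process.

Merging process:

Compare 6 vs 1: take 1 from right. Merged: [1]
Compare 6 vs 8: take 6 from left. Merged: [1, 6]
Compare 12 vs 8: take 8 from right. Merged: [1, 6, 8]
Compare 12 vs 13: take 12 from left. Merged: [1, 6, 8, 12]
Compare 13 vs 13: take 13 from left. Merged: [1, 6, 8, 12, 13]
Append remaining from right: [13]. Merged: [1, 6, 8, 12, 13, 13]

Final merged array: [1, 6, 8, 12, 13, 13]
Total comparisons: 5

The merged array is [1, 6, 8, 12, 13, 13], requiring 5 comparisons. The merge step runs in O(n) time where n is the total number of elements.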